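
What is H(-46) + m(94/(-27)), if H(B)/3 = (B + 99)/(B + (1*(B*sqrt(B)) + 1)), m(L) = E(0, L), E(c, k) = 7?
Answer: 2*(-78*I + 161*sqrt(46))/(-45*I + 46*sqrt(46)) ≈ 6.928 + 0.49925*I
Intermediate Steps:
m(L) = 7
H(B) = 3*(99 + B)/(1 + B + B**(3/2)) (H(B) = 3*((B + 99)/(B + (1*(B*sqrt(B)) + 1))) = 3*((99 + B)/(B + (1*B**(3/2) + 1))) = 3*((99 + B)/(B + (B**(3/2) + 1))) = 3*((99 + B)/(B + (1 + B**(3/2)))) = 3*((99 + B)/(1 + B + B**(3/2))) = 3*(99 + B)/(1 + B + B**(3/2)))
H(-46) + m(94/(-27)) = 3*(99 - 46)/(1 - 46 + (-46)**(3/2)) + 7 = 3*53/(1 - 46 - 46*I*sqrt(46)) + 7 = 3*53/(-45 - 46*I*sqrt(46)) + 7 = 159/(-45 - 46*I*sqrt(46)) + 7 = 7 + 159/(-45 - 46*I*sqrt(46))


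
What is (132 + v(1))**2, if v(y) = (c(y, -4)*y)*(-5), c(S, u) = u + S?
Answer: 21609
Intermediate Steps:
c(S, u) = S + u
v(y) = -5*y*(-4 + y) (v(y) = ((y - 4)*y)*(-5) = ((-4 + y)*y)*(-5) = (y*(-4 + y))*(-5) = -5*y*(-4 + y))
(132 + v(1))**2 = (132 + 5*1*(4 - 1*1))**2 = (132 + 5*1*(4 - 1))**2 = (132 + 5*1*3)**2 = (132 + 15)**2 = 147**2 = 21609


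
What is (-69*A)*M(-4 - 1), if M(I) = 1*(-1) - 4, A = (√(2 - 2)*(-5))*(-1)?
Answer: 0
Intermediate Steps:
A = 0 (A = (√0*(-5))*(-1) = (0*(-5))*(-1) = 0*(-1) = 0)
M(I) = -5 (M(I) = -1 - 4 = -5)
(-69*A)*M(-4 - 1) = -69*0*(-5) = 0*(-5) = 0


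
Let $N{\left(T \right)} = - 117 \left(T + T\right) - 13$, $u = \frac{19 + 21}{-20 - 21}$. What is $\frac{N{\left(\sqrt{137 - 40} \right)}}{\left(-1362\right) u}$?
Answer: $- \frac{533}{54480} - \frac{1599 \sqrt{97}}{9080} \approx -1.7442$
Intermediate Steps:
$u = - \frac{40}{41}$ ($u = \frac{40}{-41} = 40 \left(- \frac{1}{41}\right) = - \frac{40}{41} \approx -0.97561$)
$N{\left(T \right)} = -13 - 234 T$ ($N{\left(T \right)} = - 117 \cdot 2 T - 13 = - 234 T - 13 = -13 - 234 T$)
$\frac{N{\left(\sqrt{137 - 40} \right)}}{\left(-1362\right) u} = \frac{-13 - 234 \sqrt{137 - 40}}{\left(-1362\right) \left(- \frac{40}{41}\right)} = \frac{-13 - 234 \sqrt{97}}{\frac{54480}{41}} = \left(-13 - 234 \sqrt{97}\right) \frac{41}{54480} = - \frac{533}{54480} - \frac{1599 \sqrt{97}}{9080}$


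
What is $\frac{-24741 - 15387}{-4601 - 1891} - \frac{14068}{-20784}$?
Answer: $\frac{19278121}{2811036} \approx 6.858$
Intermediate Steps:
$\frac{-24741 - 15387}{-4601 - 1891} - \frac{14068}{-20784} = \frac{-24741 - 15387}{-6492} - - \frac{3517}{5196} = \left(-40128\right) \left(- \frac{1}{6492}\right) + \frac{3517}{5196} = \frac{3344}{541} + \frac{3517}{5196} = \frac{19278121}{2811036}$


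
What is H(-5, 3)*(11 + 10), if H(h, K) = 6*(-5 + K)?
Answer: -252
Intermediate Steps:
H(h, K) = -30 + 6*K
H(-5, 3)*(11 + 10) = (-30 + 6*3)*(11 + 10) = (-30 + 18)*21 = -12*21 = -252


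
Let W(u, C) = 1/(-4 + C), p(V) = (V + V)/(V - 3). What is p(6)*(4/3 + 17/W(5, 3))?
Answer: -188/3 ≈ -62.667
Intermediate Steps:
p(V) = 2*V/(-3 + V) (p(V) = (2*V)/(-3 + V) = 2*V/(-3 + V))
p(6)*(4/3 + 17/W(5, 3)) = (2*6/(-3 + 6))*(4/3 + 17/(1/(-4 + 3))) = (2*6/3)*(4*(1/3) + 17/(1/(-1))) = (2*6*(1/3))*(4/3 + 17/(-1)) = 4*(4/3 + 17*(-1)) = 4*(4/3 - 17) = 4*(-47/3) = -188/3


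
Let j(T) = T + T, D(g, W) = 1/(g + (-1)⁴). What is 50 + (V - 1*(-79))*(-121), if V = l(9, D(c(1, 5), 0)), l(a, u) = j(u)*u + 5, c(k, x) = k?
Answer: -20349/2 ≈ -10175.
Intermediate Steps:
D(g, W) = 1/(1 + g) (D(g, W) = 1/(g + 1) = 1/(1 + g))
j(T) = 2*T
l(a, u) = 5 + 2*u² (l(a, u) = (2*u)*u + 5 = 2*u² + 5 = 5 + 2*u²)
V = 11/2 (V = 5 + 2*(1/(1 + 1))² = 5 + 2*(1/2)² = 5 + 2*(½)² = 5 + 2*(¼) = 5 + ½ = 11/2 ≈ 5.5000)
50 + (V - 1*(-79))*(-121) = 50 + (11/2 - 1*(-79))*(-121) = 50 + (11/2 + 79)*(-121) = 50 + (169/2)*(-121) = 50 - 20449/2 = -20349/2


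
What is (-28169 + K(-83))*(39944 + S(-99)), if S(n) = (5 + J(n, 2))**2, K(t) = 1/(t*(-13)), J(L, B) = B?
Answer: -1215561239550/1079 ≈ -1.1266e+9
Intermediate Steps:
K(t) = -1/(13*t) (K(t) = 1/(-13*t) = -1/(13*t))
S(n) = 49 (S(n) = (5 + 2)**2 = 7**2 = 49)
(-28169 + K(-83))*(39944 + S(-99)) = (-28169 - 1/13/(-83))*(39944 + 49) = (-28169 - 1/13*(-1/83))*39993 = (-28169 + 1/1079)*39993 = -30394350/1079*39993 = -1215561239550/1079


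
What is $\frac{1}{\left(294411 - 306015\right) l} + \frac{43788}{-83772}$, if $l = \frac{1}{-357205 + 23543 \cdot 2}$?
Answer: $\frac{707532581}{27002508} \approx 26.202$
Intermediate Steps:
$l = - \frac{1}{310119}$ ($l = \frac{1}{-357205 + 47086} = \frac{1}{-310119} = - \frac{1}{310119} \approx -3.2246 \cdot 10^{-6}$)
$\frac{1}{\left(294411 - 306015\right) l} + \frac{43788}{-83772} = \frac{1}{\left(294411 - 306015\right) \left(- \frac{1}{310119}\right)} + \frac{43788}{-83772} = \frac{1}{-11604} \left(-310119\right) + 43788 \left(- \frac{1}{83772}\right) = \left(- \frac{1}{11604}\right) \left(-310119\right) - \frac{3649}{6981} = \frac{103373}{3868} - \frac{3649}{6981} = \frac{707532581}{27002508}$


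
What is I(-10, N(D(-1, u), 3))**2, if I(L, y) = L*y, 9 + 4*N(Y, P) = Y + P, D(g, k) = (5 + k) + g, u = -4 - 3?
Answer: 2025/4 ≈ 506.25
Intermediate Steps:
u = -7
D(g, k) = 5 + g + k
N(Y, P) = -9/4 + P/4 + Y/4 (N(Y, P) = -9/4 + (Y + P)/4 = -9/4 + (P + Y)/4 = -9/4 + (P/4 + Y/4) = -9/4 + P/4 + Y/4)
I(-10, N(D(-1, u), 3))**2 = (-10*(-9/4 + (1/4)*3 + (5 - 1 - 7)/4))**2 = (-10*(-9/4 + 3/4 + (1/4)*(-3)))**2 = (-10*(-9/4 + 3/4 - 3/4))**2 = (-10*(-9/4))**2 = (45/2)**2 = 2025/4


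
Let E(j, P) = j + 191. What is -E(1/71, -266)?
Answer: -13562/71 ≈ -191.01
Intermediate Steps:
E(j, P) = 191 + j
-E(1/71, -266) = -(191 + 1/71) = -1*13562/71 = -13562/71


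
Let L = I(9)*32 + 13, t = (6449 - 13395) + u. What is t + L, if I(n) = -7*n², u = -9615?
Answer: -34692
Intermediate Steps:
t = -16561 (t = (6449 - 13395) - 9615 = -6946 - 9615 = -16561)
L = -18131 (L = -7*9²*32 + 13 = -7*81*32 + 13 = -567*32 + 13 = -18144 + 13 = -18131)
t + L = -16561 - 18131 = -34692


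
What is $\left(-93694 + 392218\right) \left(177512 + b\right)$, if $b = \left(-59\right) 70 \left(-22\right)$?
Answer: $80115482928$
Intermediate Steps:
$b = 90860$ ($b = \left(-4130\right) \left(-22\right) = 90860$)
$\left(-93694 + 392218\right) \left(177512 + b\right) = \left(-93694 + 392218\right) \left(177512 + 90860\right) = 298524 \cdot 268372 = 80115482928$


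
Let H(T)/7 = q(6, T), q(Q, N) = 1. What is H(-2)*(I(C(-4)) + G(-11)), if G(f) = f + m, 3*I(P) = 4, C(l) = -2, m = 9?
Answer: -14/3 ≈ -4.6667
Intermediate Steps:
H(T) = 7 (H(T) = 7*1 = 7)
I(P) = 4/3 (I(P) = (⅓)*4 = 4/3)
G(f) = 9 + f (G(f) = f + 9 = 9 + f)
H(-2)*(I(C(-4)) + G(-11)) = 7*(4/3 + (9 - 11)) = 7*(4/3 - 2) = 7*(-⅔) = -14/3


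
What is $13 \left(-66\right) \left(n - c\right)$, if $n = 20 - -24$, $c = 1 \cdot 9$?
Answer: $-30030$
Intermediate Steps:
$c = 9$
$n = 44$ ($n = 20 + 24 = 44$)
$13 \left(-66\right) \left(n - c\right) = 13 \left(-66\right) \left(44 - 9\right) = - 858 \left(44 - 9\right) = \left(-858\right) 35 = -30030$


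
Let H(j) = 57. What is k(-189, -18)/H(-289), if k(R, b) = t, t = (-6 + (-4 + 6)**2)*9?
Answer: -6/19 ≈ -0.31579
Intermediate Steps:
t = -18 (t = (-6 + 2**2)*9 = (-6 + 4)*9 = -2*9 = -18)
k(R, b) = -18
k(-189, -18)/H(-289) = -18/57 = -18*1/57 = -6/19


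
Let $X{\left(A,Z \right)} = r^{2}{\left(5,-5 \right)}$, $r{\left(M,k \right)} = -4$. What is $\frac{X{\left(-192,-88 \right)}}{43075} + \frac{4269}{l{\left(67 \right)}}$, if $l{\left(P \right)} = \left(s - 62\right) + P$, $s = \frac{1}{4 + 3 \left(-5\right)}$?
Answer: $\frac{674253263}{775350} \approx 869.61$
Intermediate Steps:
$s = - \frac{1}{11}$ ($s = \frac{1}{4 - 15} = \frac{1}{-11} = - \frac{1}{11} \approx -0.090909$)
$X{\left(A,Z \right)} = 16$ ($X{\left(A,Z \right)} = \left(-4\right)^{2} = 16$)
$l{\left(P \right)} = - \frac{683}{11} + P$ ($l{\left(P \right)} = \left(- \frac{1}{11} - 62\right) + P = - \frac{683}{11} + P$)
$\frac{X{\left(-192,-88 \right)}}{43075} + \frac{4269}{l{\left(67 \right)}} = \frac{16}{43075} + \frac{4269}{- \frac{683}{11} + 67} = 16 \cdot \frac{1}{43075} + \frac{4269}{\frac{54}{11}} = \frac{16}{43075} + 4269 \cdot \frac{11}{54} = \frac{16}{43075} + \frac{15653}{18} = \frac{674253263}{775350}$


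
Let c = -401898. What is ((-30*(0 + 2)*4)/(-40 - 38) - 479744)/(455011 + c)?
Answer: -6236632/690469 ≈ -9.0325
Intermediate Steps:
((-30*(0 + 2)*4)/(-40 - 38) - 479744)/(455011 + c) = ((-30*(0 + 2)*4)/(-40 - 38) - 479744)/(455011 - 401898) = (-60*4/(-78) - 479744)/53113 = (-30*8*(-1/78) - 479744)*(1/53113) = (-240*(-1/78) - 479744)*(1/53113) = (40/13 - 479744)*(1/53113) = -6236632/13*1/53113 = -6236632/690469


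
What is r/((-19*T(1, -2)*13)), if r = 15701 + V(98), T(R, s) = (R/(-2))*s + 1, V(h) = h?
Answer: -15799/494 ≈ -31.982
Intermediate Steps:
T(R, s) = 1 - R*s/2 (T(R, s) = (-R/2)*s + 1 = -R*s/2 + 1 = 1 - R*s/2)
r = 15799 (r = 15701 + 98 = 15799)
r/((-19*T(1, -2)*13)) = 15799/((-19*(1 - ½*1*(-2))*13)) = 15799/((-19*(1 + 1)*13)) = 15799/((-19*2*13)) = 15799/((-38*13)) = 15799/(-494) = 15799*(-1/494) = -15799/494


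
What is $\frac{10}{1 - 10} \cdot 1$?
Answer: $- \frac{10}{9} \approx -1.1111$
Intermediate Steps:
$\frac{10}{1 - 10} \cdot 1 = \frac{10}{-9} \cdot 1 = 10 \left(- \frac{1}{9}\right) 1 = \left(- \frac{10}{9}\right) 1 = - \frac{10}{9}$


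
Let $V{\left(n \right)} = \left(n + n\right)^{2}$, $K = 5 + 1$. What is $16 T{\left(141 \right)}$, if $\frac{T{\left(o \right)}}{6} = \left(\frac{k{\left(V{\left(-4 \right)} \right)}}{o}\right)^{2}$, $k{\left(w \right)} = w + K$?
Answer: $\frac{156800}{6627} \approx 23.661$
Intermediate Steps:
$K = 6$
$V{\left(n \right)} = 4 n^{2}$ ($V{\left(n \right)} = \left(2 n\right)^{2} = 4 n^{2}$)
$k{\left(w \right)} = 6 + w$ ($k{\left(w \right)} = w + 6 = 6 + w$)
$T{\left(o \right)} = \frac{29400}{o^{2}}$ ($T{\left(o \right)} = 6 \left(\frac{6 + 4 \left(-4\right)^{2}}{o}\right)^{2} = 6 \left(\frac{6 + 4 \cdot 16}{o}\right)^{2} = 6 \left(\frac{6 + 64}{o}\right)^{2} = 6 \left(\frac{70}{o}\right)^{2} = 6 \frac{4900}{o^{2}} = \frac{29400}{o^{2}}$)
$16 T{\left(141 \right)} = 16 \cdot \frac{29400}{19881} = 16 \cdot 29400 \cdot \frac{1}{19881} = 16 \cdot \frac{9800}{6627} = \frac{156800}{6627}$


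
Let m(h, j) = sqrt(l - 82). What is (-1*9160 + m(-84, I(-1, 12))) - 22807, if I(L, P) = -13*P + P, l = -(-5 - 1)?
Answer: -31967 + 2*I*sqrt(19) ≈ -31967.0 + 8.7178*I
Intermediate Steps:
l = 6 (l = -1*(-6) = 6)
I(L, P) = -12*P
m(h, j) = 2*I*sqrt(19) (m(h, j) = sqrt(6 - 82) = sqrt(-76) = 2*I*sqrt(19))
(-1*9160 + m(-84, I(-1, 12))) - 22807 = (-1*9160 + 2*I*sqrt(19)) - 22807 = (-9160 + 2*I*sqrt(19)) - 22807 = -31967 + 2*I*sqrt(19)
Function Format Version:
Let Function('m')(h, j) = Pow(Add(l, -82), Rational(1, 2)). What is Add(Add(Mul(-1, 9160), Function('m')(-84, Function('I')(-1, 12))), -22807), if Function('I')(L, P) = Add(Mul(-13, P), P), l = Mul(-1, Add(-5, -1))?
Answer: Add(-31967, Mul(2, I, Pow(19, Rational(1, 2)))) ≈ Add(-31967., Mul(8.7178, I))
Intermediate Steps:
l = 6 (l = Mul(-1, -6) = 6)
Function('I')(L, P) = Mul(-12, P)
Function('m')(h, j) = Mul(2, I, Pow(19, Rational(1, 2))) (Function('m')(h, j) = Pow(Add(6, -82), Rational(1, 2)) = Pow(-76, Rational(1, 2)) = Mul(2, I, Pow(19, Rational(1, 2))))
Add(Add(Mul(-1, 9160), Function('m')(-84, Function('I')(-1, 12))), -22807) = Add(Add(Mul(-1, 9160), Mul(2, I, Pow(19, Rational(1, 2)))), -22807) = Add(Add(-9160, Mul(2, I, Pow(19, Rational(1, 2)))), -22807) = Add(-31967, Mul(2, I, Pow(19, Rational(1, 2))))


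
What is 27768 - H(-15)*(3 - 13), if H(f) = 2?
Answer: 27788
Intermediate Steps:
27768 - H(-15)*(3 - 13) = 27768 - 2*(3 - 13) = 27768 - 2*(-10) = 27768 - 1*(-20) = 27768 + 20 = 27788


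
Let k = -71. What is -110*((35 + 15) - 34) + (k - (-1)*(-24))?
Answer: -1855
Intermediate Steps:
-110*((35 + 15) - 34) + (k - (-1)*(-24)) = -110*((35 + 15) - 34) + (-71 - (-1)*(-24)) = -110*(50 - 34) + (-71 - 1*24) = -110*16 + (-71 - 24) = -1760 - 95 = -1855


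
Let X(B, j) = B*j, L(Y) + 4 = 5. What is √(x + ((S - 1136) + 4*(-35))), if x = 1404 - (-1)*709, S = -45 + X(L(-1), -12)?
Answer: 2*√195 ≈ 27.928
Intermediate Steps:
L(Y) = 1 (L(Y) = -4 + 5 = 1)
S = -57 (S = -45 + 1*(-12) = -45 - 12 = -57)
x = 2113 (x = 1404 - 1*(-709) = 1404 + 709 = 2113)
√(x + ((S - 1136) + 4*(-35))) = √(2113 + ((-57 - 1136) + 4*(-35))) = √(2113 + (-1193 - 140)) = √(2113 - 1333) = √780 = 2*√195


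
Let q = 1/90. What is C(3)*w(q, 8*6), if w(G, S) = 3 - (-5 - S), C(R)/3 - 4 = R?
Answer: 1176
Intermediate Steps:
q = 1/90 ≈ 0.011111
C(R) = 12 + 3*R
w(G, S) = 8 + S (w(G, S) = 3 + (5 + S) = 8 + S)
C(3)*w(q, 8*6) = (12 + 3*3)*(8 + 8*6) = (12 + 9)*(8 + 48) = 21*56 = 1176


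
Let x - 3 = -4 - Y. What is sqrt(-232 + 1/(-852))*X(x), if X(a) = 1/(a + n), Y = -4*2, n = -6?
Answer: I*sqrt(42102645)/426 ≈ 15.232*I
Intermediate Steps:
Y = -8
x = 7 (x = 3 + (-4 - 1*(-8)) = 3 + (-4 + 8) = 3 + 4 = 7)
X(a) = 1/(-6 + a) (X(a) = 1/(a - 6) = 1/(-6 + a))
sqrt(-232 + 1/(-852))*X(x) = sqrt(-232 + 1/(-852))/(-6 + 7) = sqrt(-232 - 1/852)/1 = sqrt(-197665/852)*1 = (I*sqrt(42102645)/426)*1 = I*sqrt(42102645)/426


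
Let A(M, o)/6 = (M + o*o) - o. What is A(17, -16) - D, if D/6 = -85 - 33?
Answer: 2442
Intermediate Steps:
A(M, o) = -6*o + 6*M + 6*o² (A(M, o) = 6*((M + o*o) - o) = 6*((M + o²) - o) = 6*(M + o² - o) = -6*o + 6*M + 6*o²)
D = -708 (D = 6*(-85 - 33) = 6*(-118) = -708)
A(17, -16) - D = (-6*(-16) + 6*17 + 6*(-16)²) - 1*(-708) = (96 + 102 + 6*256) + 708 = (96 + 102 + 1536) + 708 = 1734 + 708 = 2442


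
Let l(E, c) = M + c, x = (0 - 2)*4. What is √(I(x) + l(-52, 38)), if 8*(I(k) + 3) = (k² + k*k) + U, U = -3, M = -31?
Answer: √314/4 ≈ 4.4300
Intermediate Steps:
x = -8 (x = -2*4 = -8)
l(E, c) = -31 + c
I(k) = -27/8 + k²/4 (I(k) = -3 + ((k² + k*k) - 3)/8 = -3 + ((k² + k²) - 3)/8 = -3 + (2*k² - 3)/8 = -3 + (-3 + 2*k²)/8 = -3 + (-3/8 + k²/4) = -27/8 + k²/4)
√(I(x) + l(-52, 38)) = √((-27/8 + (¼)*(-8)²) + (-31 + 38)) = √((-27/8 + (¼)*64) + 7) = √((-27/8 + 16) + 7) = √(101/8 + 7) = √(157/8) = √314/4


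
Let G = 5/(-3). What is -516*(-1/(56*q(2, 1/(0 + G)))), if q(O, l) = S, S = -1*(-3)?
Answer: 43/14 ≈ 3.0714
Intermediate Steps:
G = -5/3 (G = 5*(-1/3) = -5/3 ≈ -1.6667)
S = 3
q(O, l) = 3
-516*(-1/(56*q(2, 1/(0 + G)))) = -516/((3*(-7))*8) = -516/((-21*8)) = -516/(-168) = -516*(-1/168) = 43/14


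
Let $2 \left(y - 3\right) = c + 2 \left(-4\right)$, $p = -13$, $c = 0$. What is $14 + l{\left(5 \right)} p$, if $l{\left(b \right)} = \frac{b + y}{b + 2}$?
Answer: $\frac{46}{7} \approx 6.5714$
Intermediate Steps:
$y = -1$ ($y = 3 + \frac{0 + 2 \left(-4\right)}{2} = 3 + \frac{0 - 8}{2} = 3 + \frac{1}{2} \left(-8\right) = 3 - 4 = -1$)
$l{\left(b \right)} = \frac{-1 + b}{2 + b}$ ($l{\left(b \right)} = \frac{b - 1}{b + 2} = \frac{-1 + b}{2 + b}$)
$14 + l{\left(5 \right)} p = 14 + \frac{-1 + 5}{2 + 5} \left(-13\right) = 14 + \frac{1}{7} \cdot 4 \left(-13\right) = 14 + \frac{4}{7} \left(-13\right) = 14 - \frac{52}{7} = \frac{46}{7}$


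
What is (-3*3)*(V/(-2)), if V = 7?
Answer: 63/2 ≈ 31.500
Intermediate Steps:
(-3*3)*(V/(-2)) = (-3*3)*(7/(-2)) = (-1*9)*(7*(-1/2)) = -9*(-7/2) = 63/2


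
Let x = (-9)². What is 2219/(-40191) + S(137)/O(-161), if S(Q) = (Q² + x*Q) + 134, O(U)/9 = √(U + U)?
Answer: -2219/40191 - 5000*I*√322/483 ≈ -0.055211 - 185.76*I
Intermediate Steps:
O(U) = 9*√2*√U (O(U) = 9*√(U + U) = 9*√(2*U) = 9*(√2*√U) = 9*√2*√U)
x = 81
S(Q) = 134 + Q² + 81*Q (S(Q) = (Q² + 81*Q) + 134 = 134 + Q² + 81*Q)
2219/(-40191) + S(137)/O(-161) = 2219/(-40191) + (134 + 137² + 81*137)/((9*√2*√(-161))) = 2219*(-1/40191) + (134 + 18769 + 11097)/((9*√2*(I*√161))) = -2219/40191 + 30000/((9*I*√322)) = -2219/40191 + 30000*(-I*√322/2898) = -2219/40191 - 5000*I*√322/483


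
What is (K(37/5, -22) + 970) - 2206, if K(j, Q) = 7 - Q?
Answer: -1207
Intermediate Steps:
(K(37/5, -22) + 970) - 2206 = ((7 - 1*(-22)) + 970) - 2206 = ((7 + 22) + 970) - 2206 = (29 + 970) - 2206 = 999 - 2206 = -1207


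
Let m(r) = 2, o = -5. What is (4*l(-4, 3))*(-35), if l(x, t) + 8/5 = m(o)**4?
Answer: -2016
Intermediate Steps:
l(x, t) = 72/5 (l(x, t) = -8/5 + 2**4 = -8/5 + 16 = 72/5)
(4*l(-4, 3))*(-35) = (4*(72/5))*(-35) = (288/5)*(-35) = -2016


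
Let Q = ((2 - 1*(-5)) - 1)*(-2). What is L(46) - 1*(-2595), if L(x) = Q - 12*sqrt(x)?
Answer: 2583 - 12*sqrt(46) ≈ 2501.6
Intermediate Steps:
Q = -12 (Q = ((2 + 5) - 1)*(-2) = (7 - 1)*(-2) = 6*(-2) = -12)
L(x) = -12 - 12*sqrt(x)
L(46) - 1*(-2595) = (-12 - 12*sqrt(46)) - 1*(-2595) = (-12 - 12*sqrt(46)) + 2595 = 2583 - 12*sqrt(46)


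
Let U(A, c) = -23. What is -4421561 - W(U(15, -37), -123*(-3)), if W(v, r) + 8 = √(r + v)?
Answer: -4421553 - √346 ≈ -4.4216e+6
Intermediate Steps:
W(v, r) = -8 + √(r + v)
-4421561 - W(U(15, -37), -123*(-3)) = -4421561 - (-8 + √(-123*(-3) - 23)) = -4421561 - (-8 + √(369 - 23)) = -4421561 - (-8 + √346) = -4421561 + (8 - √346) = -4421553 - √346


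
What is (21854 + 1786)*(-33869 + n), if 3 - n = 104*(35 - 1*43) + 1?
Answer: -780947400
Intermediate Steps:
n = 834 (n = 3 - (104*(35 - 1*43) + 1) = 3 - (104*(35 - 43) + 1) = 3 - (104*(-8) + 1) = 3 - (-832 + 1) = 3 - 1*(-831) = 3 + 831 = 834)
(21854 + 1786)*(-33869 + n) = (21854 + 1786)*(-33869 + 834) = 23640*(-33035) = -780947400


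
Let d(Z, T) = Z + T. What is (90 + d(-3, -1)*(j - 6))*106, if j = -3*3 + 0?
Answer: 15900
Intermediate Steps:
d(Z, T) = T + Z
j = -9 (j = -9 + 0 = -9)
(90 + d(-3, -1)*(j - 6))*106 = (90 + (-1 - 3)*(-9 - 6))*106 = (90 - 4*(-15))*106 = (90 + 60)*106 = 150*106 = 15900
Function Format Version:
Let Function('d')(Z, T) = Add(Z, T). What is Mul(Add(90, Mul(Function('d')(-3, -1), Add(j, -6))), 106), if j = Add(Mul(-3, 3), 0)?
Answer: 15900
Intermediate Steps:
Function('d')(Z, T) = Add(T, Z)
j = -9 (j = Add(-9, 0) = -9)
Mul(Add(90, Mul(Function('d')(-3, -1), Add(j, -6))), 106) = Mul(Add(90, Mul(Add(-1, -3), Add(-9, -6))), 106) = Mul(Add(90, Mul(-4, -15)), 106) = Mul(Add(90, 60), 106) = Mul(150, 106) = 15900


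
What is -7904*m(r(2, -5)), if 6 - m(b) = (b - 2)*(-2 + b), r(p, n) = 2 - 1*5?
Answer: 150176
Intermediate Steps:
r(p, n) = -3 (r(p, n) = 2 - 5 = -3)
m(b) = 6 - (-2 + b)² (m(b) = 6 - (b - 2)*(-2 + b) = 6 - (-2 + b)*(-2 + b) = 6 - (-2 + b)²)
-7904*m(r(2, -5)) = -7904*(6 - (-2 - 3)²) = -7904*(6 - 1*(-5)²) = -7904*(6 - 1*25) = -7904*(6 - 25) = -7904*(-19) = 150176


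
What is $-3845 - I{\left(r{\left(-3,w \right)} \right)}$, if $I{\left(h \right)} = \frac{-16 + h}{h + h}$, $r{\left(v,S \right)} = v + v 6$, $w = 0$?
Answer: $- \frac{161527}{42} \approx -3845.9$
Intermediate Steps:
$r{\left(v,S \right)} = 7 v$ ($r{\left(v,S \right)} = v + 6 v = 7 v$)
$I{\left(h \right)} = \frac{-16 + h}{2 h}$
$-3845 - I{\left(r{\left(-3,w \right)} \right)} = -3845 - \frac{-16 + 7 \left(-3\right)}{2 \cdot 7 \left(-3\right)} = -3845 - \frac{-16 - 21}{2 \left(-21\right)} = -3845 - \frac{1}{2} \left(- \frac{1}{21}\right) \left(-37\right) = -3845 - \frac{37}{42} = - \frac{161527}{42}$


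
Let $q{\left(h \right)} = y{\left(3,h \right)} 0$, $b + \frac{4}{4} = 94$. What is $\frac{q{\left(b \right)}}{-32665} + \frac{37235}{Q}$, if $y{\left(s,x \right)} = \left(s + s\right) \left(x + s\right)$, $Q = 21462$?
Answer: $\frac{37235}{21462} \approx 1.7349$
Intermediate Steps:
$b = 93$ ($b = -1 + 94 = 93$)
$y{\left(s,x \right)} = 2 s \left(s + x\right)$
$q{\left(h \right)} = 0$ ($q{\left(h \right)} = 2 \cdot 3 \left(3 + h\right) 0 = \left(18 + 6 h\right) 0 = 0$)
$\frac{q{\left(b \right)}}{-32665} + \frac{37235}{Q} = \frac{0}{-32665} + \frac{37235}{21462} = 0 \left(- \frac{1}{32665}\right) + 37235 \cdot \frac{1}{21462} = 0 + \frac{37235}{21462} = \frac{37235}{21462}$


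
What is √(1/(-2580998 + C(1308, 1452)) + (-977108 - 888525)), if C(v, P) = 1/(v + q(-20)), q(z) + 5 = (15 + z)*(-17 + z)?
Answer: I*√27517401040867279470104081/3840525023 ≈ 1365.9*I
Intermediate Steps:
q(z) = -5 + (-17 + z)*(15 + z) (q(z) = -5 + (15 + z)*(-17 + z) = -5 + (-17 + z)*(15 + z))
C(v, P) = 1/(180 + v) (C(v, P) = 1/(v + (-260 + (-20)² - 2*(-20))) = 1/(v + (-260 + 400 + 40)) = 1/(v + 180) = 1/(180 + v))
√(1/(-2580998 + C(1308, 1452)) + (-977108 - 888525)) = √(1/(-2580998 + 1/(180 + 1308)) + (-977108 - 888525)) = √(1/(-2580998 + 1/1488) - 1865633) = √(1/(-3840525023/1488) - 1865633) = √(-1488/3840525023 - 1865633) = √(-7165010220236047/3840525023) = I*√27517401040867279470104081/3840525023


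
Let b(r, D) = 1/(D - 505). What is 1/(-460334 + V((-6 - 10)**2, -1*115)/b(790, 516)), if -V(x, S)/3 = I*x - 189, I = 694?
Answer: -1/6317009 ≈ -1.5830e-7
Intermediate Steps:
b(r, D) = 1/(-505 + D)
V(x, S) = 567 - 2082*x (V(x, S) = -3*(694*x - 189) = -3*(-189 + 694*x) = 567 - 2082*x)
1/(-460334 + V((-6 - 10)**2, -1*115)/b(790, 516)) = 1/(-460334 + (567 - 2082*(-6 - 10)**2)/(1/(-505 + 516))) = 1/(-460334 + (567 - 2082*(-16)**2)/(1/11)) = 1/(-460334 + (567 - 2082*256)/(1/11)) = 1/(-460334 + (567 - 532992)*11) = 1/(-460334 - 532425*11) = 1/(-460334 - 5856675) = 1/(-6317009) = -1/6317009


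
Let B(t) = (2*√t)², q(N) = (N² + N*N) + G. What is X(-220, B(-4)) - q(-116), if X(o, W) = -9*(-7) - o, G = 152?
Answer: -26781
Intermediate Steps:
q(N) = 152 + 2*N² (q(N) = (N² + N*N) + 152 = (N² + N²) + 152 = 2*N² + 152 = 152 + 2*N²)
B(t) = 4*t
X(o, W) = 63 - o
X(-220, B(-4)) - q(-116) = (63 - 1*(-220)) - (152 + 2*(-116)²) = (63 + 220) - (152 + 2*13456) = 283 - (152 + 26912) = 283 - 1*27064 = 283 - 27064 = -26781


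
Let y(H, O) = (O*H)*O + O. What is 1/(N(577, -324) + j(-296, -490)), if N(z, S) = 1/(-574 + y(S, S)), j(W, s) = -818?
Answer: -34013122/27822733797 ≈ -0.0012225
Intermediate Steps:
y(H, O) = O + H*O² (y(H, O) = (H*O)*O + O = H*O² + O = O + H*O²)
N(z, S) = 1/(-574 + S*(1 + S²)) (N(z, S) = 1/(-574 + S*(1 + S*S)) = 1/(-574 + S*(1 + S²)))
1/(N(577, -324) + j(-296, -490)) = 1/(1/(-574 - 324 + (-324)³) - 818) = 1/(1/(-574 - 324 - 34012224) - 818) = 1/(1/(-34013122) - 818) = 1/(-1/34013122 - 818) = 1/(-27822733797/34013122) = -34013122/27822733797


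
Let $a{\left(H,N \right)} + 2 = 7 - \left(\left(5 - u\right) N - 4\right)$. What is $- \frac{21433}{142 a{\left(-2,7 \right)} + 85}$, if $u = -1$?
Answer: $\frac{21433}{4601} \approx 4.6583$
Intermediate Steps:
$a{\left(H,N \right)} = 9 - 6 N$ ($a{\left(H,N \right)} = -2 - \left(-11 + \left(5 - -1\right) N\right) = -2 - \left(-11 + \left(5 + 1\right) N\right) = -2 - \left(-11 + 6 N\right) = 9 - 6 N$)
$- \frac{21433}{142 a{\left(-2,7 \right)} + 85} = - \frac{21433}{142 \left(9 - 42\right) + 85} = - \frac{21433}{142 \left(-33\right) + 85} = - \frac{21433}{-4686 + 85} = - \frac{21433}{-4601} = \left(-21433\right) \left(- \frac{1}{4601}\right) = \frac{21433}{4601}$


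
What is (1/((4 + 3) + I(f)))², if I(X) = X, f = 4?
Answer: 1/121 ≈ 0.0082645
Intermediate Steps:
(1/((4 + 3) + I(f)))² = (1/((4 + 3) + 4))² = (1/(7 + 4))² = (1/11)² = 1/121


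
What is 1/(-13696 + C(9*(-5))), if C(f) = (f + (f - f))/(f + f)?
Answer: -2/27391 ≈ -7.3017e-5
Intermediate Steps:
C(f) = ½ (C(f) = (f + 0)/((2*f)) = f*(1/(2*f)) = ½)
1/(-13696 + C(9*(-5))) = 1/(-13696 + ½) = 1/(-27391/2) = -2/27391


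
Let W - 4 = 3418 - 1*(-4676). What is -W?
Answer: -8098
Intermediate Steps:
W = 8098 (W = 4 + (3418 - 1*(-4676)) = 4 + (3418 + 4676) = 4 + 8094 = 8098)
-W = -1*8098 = -8098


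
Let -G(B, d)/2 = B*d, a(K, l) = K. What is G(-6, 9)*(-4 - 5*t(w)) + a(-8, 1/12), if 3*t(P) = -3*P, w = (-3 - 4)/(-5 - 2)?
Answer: 100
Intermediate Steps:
w = 1 (w = -7/(-7) = -7*(-⅐) = 1)
t(P) = -P (t(P) = (-3*P)/3 = -P)
G(B, d) = -2*B*d
G(-6, 9)*(-4 - 5*t(w)) + a(-8, 1/12) = (-2*(-6)*9)*(-4 - (-5)) - 8 = 108*(-4 - 5*(-1)) - 8 = 108*(-4 + 5) - 8 = 108*1 - 8 = 108 - 8 = 100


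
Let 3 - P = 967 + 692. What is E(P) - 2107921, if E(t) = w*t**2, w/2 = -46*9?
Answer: -2272762129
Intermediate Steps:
w = -828 (w = 2*(-46*9) = 2*(-414) = -828)
P = -1656 (P = 3 - (967 + 692) = 3 - 1*1659 = 3 - 1659 = -1656)
E(t) = -828*t**2
E(P) - 2107921 = -828*(-1656)**2 - 2107921 = -828*2742336 - 2107921 = -2270654208 - 2107921 = -2272762129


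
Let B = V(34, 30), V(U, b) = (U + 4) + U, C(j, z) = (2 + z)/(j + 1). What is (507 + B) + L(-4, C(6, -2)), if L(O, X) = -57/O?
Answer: 2373/4 ≈ 593.25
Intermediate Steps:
C(j, z) = (2 + z)/(1 + j)
V(U, b) = 4 + 2*U (V(U, b) = (4 + U) + U = 4 + 2*U)
B = 72 (B = 4 + 2*34 = 4 + 68 = 72)
(507 + B) + L(-4, C(6, -2)) = (507 + 72) - 57/(-4) = 579 - 57*(-¼) = 579 + 57/4 = 2373/4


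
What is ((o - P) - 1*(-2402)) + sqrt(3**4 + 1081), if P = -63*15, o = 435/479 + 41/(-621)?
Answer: 995845769/297459 + sqrt(1162) ≈ 3381.9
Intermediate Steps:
o = 250496/297459 (o = 435*(1/479) + 41*(-1/621) = 435/479 - 41/621 = 250496/297459 ≈ 0.84212)
P = -945
((o - P) - 1*(-2402)) + sqrt(3**4 + 1081) = ((250496/297459 - 1*(-945)) - 1*(-2402)) + sqrt(3**4 + 1081) = ((250496/297459 + 945) + 2402) + sqrt(81 + 1081) = (281349251/297459 + 2402) + sqrt(1162) = 995845769/297459 + sqrt(1162)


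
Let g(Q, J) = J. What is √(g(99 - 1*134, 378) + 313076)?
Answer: √313454 ≈ 559.87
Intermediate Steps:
√(g(99 - 1*134, 378) + 313076) = √(378 + 313076) = √313454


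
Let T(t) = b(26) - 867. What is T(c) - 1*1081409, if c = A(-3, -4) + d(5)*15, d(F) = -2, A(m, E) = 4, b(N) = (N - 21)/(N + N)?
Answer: -56278347/52 ≈ -1.0823e+6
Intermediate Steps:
b(N) = (-21 + N)/(2*N) (b(N) = (-21 + N)/((2*N)) = (-21 + N)*(1/(2*N)) = (-21 + N)/(2*N))
c = -26 (c = 4 - 2*15 = 4 - 30 = -26)
T(t) = -45079/52 (T(t) = (½)*(-21 + 26)/26 - 867 = (½)*(1/26)*5 - 867 = 5/52 - 867 = -45079/52)
T(c) - 1*1081409 = -45079/52 - 1*1081409 = -45079/52 - 1081409 = -56278347/52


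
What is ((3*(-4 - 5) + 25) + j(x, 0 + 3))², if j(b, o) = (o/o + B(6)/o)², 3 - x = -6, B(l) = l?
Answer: 49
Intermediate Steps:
x = 9 (x = 3 - 1*(-6) = 3 + 6 = 9)
j(b, o) = (1 + 6/o)² (j(b, o) = (o/o + 6/o)² = (1 + 6/o)²)
((3*(-4 - 5) + 25) + j(x, 0 + 3))² = ((3*(-4 - 5) + 25) + (6 + (0 + 3))²/(0 + 3)²)² = ((3*(-9) + 25) + (6 + 3)²/3²)² = ((-27 + 25) + (⅑)*9²)² = (-2 + (⅑)*81)² = (-2 + 9)² = 7² = 49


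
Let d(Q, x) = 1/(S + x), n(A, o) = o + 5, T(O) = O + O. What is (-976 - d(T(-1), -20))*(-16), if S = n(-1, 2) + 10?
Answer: 46832/3 ≈ 15611.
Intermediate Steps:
T(O) = 2*O
n(A, o) = 5 + o
S = 17 (S = (5 + 2) + 10 = 7 + 10 = 17)
d(Q, x) = 1/(17 + x)
(-976 - d(T(-1), -20))*(-16) = (-976 - 1/(17 - 20))*(-16) = (-976 - 1/(-3))*(-16) = (-976 - 1*(-⅓))*(-16) = (-976 + ⅓)*(-16) = -2927/3*(-16) = 46832/3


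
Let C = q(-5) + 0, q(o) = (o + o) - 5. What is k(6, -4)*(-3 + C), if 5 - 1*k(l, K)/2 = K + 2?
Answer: -252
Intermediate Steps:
q(o) = -5 + 2*o (q(o) = 2*o - 5 = -5 + 2*o)
k(l, K) = 6 - 2*K (k(l, K) = 10 - 2*(K + 2) = 10 - 2*(2 + K) = 10 + (-4 - 2*K) = 6 - 2*K)
C = -15 (C = (-5 + 2*(-5)) + 0 = (-5 - 10) + 0 = -15 + 0 = -15)
k(6, -4)*(-3 + C) = (6 - 2*(-4))*(-3 - 15) = (6 + 8)*(-18) = 14*(-18) = -252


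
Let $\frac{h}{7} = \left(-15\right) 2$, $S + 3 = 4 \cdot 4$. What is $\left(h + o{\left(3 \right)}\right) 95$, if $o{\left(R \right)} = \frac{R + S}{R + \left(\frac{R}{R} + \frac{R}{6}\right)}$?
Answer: $- \frac{176510}{9} \approx -19612.0$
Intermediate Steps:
$S = 13$ ($S = -3 + 4 \cdot 4 = -3 + 16 = 13$)
$h = -210$ ($h = 7 \left(\left(-15\right) 2\right) = 7 \left(-30\right) = -210$)
$o{\left(R \right)} = \frac{13 + R}{1 + \frac{7 R}{6}}$ ($o{\left(R \right)} = \frac{R + 13}{R + \left(\frac{R}{R} + \frac{R}{6}\right)} = \frac{13 + R}{R + \left(1 + R \frac{1}{6}\right)} = \frac{13 + R}{R + \left(1 + \frac{R}{6}\right)} = \frac{13 + R}{1 + \frac{7 R}{6}}$)
$\left(h + o{\left(3 \right)}\right) 95 = \left(-210 + \frac{6 \left(13 + 3\right)}{6 + 7 \cdot 3}\right) 95 = \left(-210 + 6 \frac{1}{6 + 21} \cdot 16\right) 95 = \left(-210 + 6 \cdot \frac{1}{27} \cdot 16\right) 95 = \left(-210 + \frac{32}{9}\right) 95 = \left(- \frac{1858}{9}\right) 95 = - \frac{176510}{9}$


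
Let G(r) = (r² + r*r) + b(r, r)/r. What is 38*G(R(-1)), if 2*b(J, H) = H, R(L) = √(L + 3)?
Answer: 171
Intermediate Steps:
R(L) = √(3 + L)
b(J, H) = H/2
G(r) = ½ + 2*r² (G(r) = (r² + r*r) + (r/2)/r = (r² + r²) + ½ = 2*r² + ½ = ½ + 2*r²)
38*G(R(-1)) = 38*(½ + 2*(√(3 - 1))²) = 38*(½ + 2*(√2)²) = 38*(½ + 2*2) = 38*(½ + 4) = 38*(9/2) = 171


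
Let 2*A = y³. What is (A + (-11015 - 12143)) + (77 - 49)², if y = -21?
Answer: -54009/2 ≈ -27005.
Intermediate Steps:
A = -9261/2 (A = (½)*(-21)³ = (½)*(-9261) = -9261/2 ≈ -4630.5)
(A + (-11015 - 12143)) + (77 - 49)² = (-9261/2 + (-11015 - 12143)) + (77 - 49)² = (-9261/2 - 23158) + 28² = -55577/2 + 784 = -54009/2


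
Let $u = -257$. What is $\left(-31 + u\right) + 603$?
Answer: $315$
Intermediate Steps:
$\left(-31 + u\right) + 603 = \left(-31 - 257\right) + 603 = -288 + 603 = 315$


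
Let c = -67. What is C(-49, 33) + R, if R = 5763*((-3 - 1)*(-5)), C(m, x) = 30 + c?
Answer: 115223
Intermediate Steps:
C(m, x) = -37 (C(m, x) = 30 - 67 = -37)
R = 115260 (R = 5763*(-4*(-5)) = 5763*20 = 115260)
C(-49, 33) + R = -37 + 115260 = 115223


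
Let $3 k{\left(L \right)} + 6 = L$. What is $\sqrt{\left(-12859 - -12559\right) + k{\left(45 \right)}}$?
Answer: $i \sqrt{287} \approx 16.941 i$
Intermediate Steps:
$k{\left(L \right)} = -2 + \frac{L}{3}$
$\sqrt{\left(-12859 - -12559\right) + k{\left(45 \right)}} = \sqrt{\left(-12859 - -12559\right) + \left(-2 + \frac{1}{3} \cdot 45\right)} = \sqrt{\left(-12859 + 12559\right) + \left(-2 + 15\right)} = \sqrt{-300 + 13} = \sqrt{-287} = i \sqrt{287}$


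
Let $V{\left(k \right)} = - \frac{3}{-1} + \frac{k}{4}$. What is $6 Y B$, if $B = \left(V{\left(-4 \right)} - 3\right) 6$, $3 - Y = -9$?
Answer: $-432$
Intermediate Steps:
$Y = 12$ ($Y = 3 - -9 = 3 + 9 = 12$)
$V{\left(k \right)} = 3 + \frac{k}{4}$ ($V{\left(k \right)} = \left(-3\right) \left(-1\right) + k \frac{1}{4} = 3 + \frac{k}{4}$)
$B = -6$ ($B = \left(\left(3 + \frac{1}{4} \left(-4\right)\right) - 3\right) 6 = \left(\left(3 - 1\right) - 3\right) 6 = \left(2 - 3\right) 6 = \left(-1\right) 6 = -6$)
$6 Y B = 6 \cdot 12 \left(-6\right) = 72 \left(-6\right) = -432$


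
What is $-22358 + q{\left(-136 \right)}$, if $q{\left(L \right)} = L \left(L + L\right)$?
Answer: $14634$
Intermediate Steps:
$q{\left(L \right)} = 2 L^{2}$ ($q{\left(L \right)} = L 2 L = 2 L^{2}$)
$-22358 + q{\left(-136 \right)} = -22358 + 2 \left(-136\right)^{2} = -22358 + 2 \cdot 18496 = -22358 + 36992 = 14634$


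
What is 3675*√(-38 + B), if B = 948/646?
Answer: 36750*I*√38114/323 ≈ 22212.0*I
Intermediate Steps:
B = 474/323 (B = 948*(1/646) = 474/323 ≈ 1.4675)
3675*√(-38 + B) = 3675*√(-38 + 474/323) = 3675*√(-11800/323) = 3675*(10*I*√38114/323) = 36750*I*√38114/323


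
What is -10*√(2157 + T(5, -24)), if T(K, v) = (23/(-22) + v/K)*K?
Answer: -5*√1029842/11 ≈ -461.28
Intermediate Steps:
T(K, v) = K*(-23/22 + v/K) (T(K, v) = (23*(-1/22) + v/K)*K = (-23/22 + v/K)*K = K*(-23/22 + v/K))
-10*√(2157 + T(5, -24)) = -10*√(2157 + (-24 - 23/22*5)) = -10*√(2157 + (-24 - 115/22)) = -10*√(2157 - 643/22) = -5*√1029842/11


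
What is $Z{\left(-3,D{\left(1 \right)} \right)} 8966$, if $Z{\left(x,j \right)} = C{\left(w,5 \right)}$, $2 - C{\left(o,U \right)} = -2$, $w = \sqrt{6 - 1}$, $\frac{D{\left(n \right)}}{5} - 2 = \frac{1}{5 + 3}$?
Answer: $35864$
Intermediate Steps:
$D{\left(n \right)} = \frac{85}{8}$ ($D{\left(n \right)} = 10 + \frac{5}{5 + 3} = 10 + \frac{5}{8} = \frac{85}{8}$)
$w = \sqrt{5} \approx 2.2361$
$C{\left(o,U \right)} = 4$ ($C{\left(o,U \right)} = 2 - -2 = 2 + 2 = 4$)
$Z{\left(x,j \right)} = 4$
$Z{\left(-3,D{\left(1 \right)} \right)} 8966 = 4 \cdot 8966 = 35864$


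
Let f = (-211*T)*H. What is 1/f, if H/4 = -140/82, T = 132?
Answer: 41/7798560 ≈ 5.2574e-6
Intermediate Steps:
H = -280/41 (H = 4*(-140/82) = 4*(-140*1/82) = 4*(-70/41) = -280/41 ≈ -6.8293)
f = 7798560/41 (f = -211*132*(-280/41) = -27852*(-280/41) = 7798560/41 ≈ 1.9021e+5)
1/f = 1/(7798560/41) = 41/7798560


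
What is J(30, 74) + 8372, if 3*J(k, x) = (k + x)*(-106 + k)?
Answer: 17212/3 ≈ 5737.3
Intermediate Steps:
J(k, x) = (-106 + k)*(k + x)/3 (J(k, x) = ((k + x)*(-106 + k))/3 = ((-106 + k)*(k + x))/3 = (-106 + k)*(k + x)/3)
J(30, 74) + 8372 = (-106/3*30 - 106/3*74 + (1/3)*30**2 + (1/3)*30*74) + 8372 = (-1060 - 7844/3 + (1/3)*900 + 740) + 8372 = (-1060 - 7844/3 + 300 + 740) + 8372 = -7904/3 + 8372 = 17212/3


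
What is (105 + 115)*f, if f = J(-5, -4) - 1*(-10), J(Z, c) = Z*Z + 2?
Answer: 8140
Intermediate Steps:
J(Z, c) = 2 + Z**2 (J(Z, c) = Z**2 + 2 = 2 + Z**2)
f = 37 (f = (2 + (-5)**2) - 1*(-10) = (2 + 25) + 10 = 27 + 10 = 37)
(105 + 115)*f = (105 + 115)*37 = 220*37 = 8140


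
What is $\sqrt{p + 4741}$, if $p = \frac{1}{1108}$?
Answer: $\frac{\sqrt{1455089033}}{554} \approx 68.855$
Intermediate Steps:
$p = \frac{1}{1108} \approx 0.00090253$
$\sqrt{p + 4741} = \sqrt{\frac{1}{1108} + 4741} = \sqrt{\frac{5253029}{1108}} = \frac{\sqrt{1455089033}}{554}$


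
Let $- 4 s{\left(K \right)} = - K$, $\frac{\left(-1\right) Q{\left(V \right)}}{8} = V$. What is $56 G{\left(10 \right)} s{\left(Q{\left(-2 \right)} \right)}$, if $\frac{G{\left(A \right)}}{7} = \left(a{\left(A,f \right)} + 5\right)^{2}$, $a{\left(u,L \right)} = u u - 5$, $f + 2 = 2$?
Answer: $15680000$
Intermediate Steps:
$f = 0$ ($f = -2 + 2 = 0$)
$Q{\left(V \right)} = - 8 V$
$s{\left(K \right)} = \frac{K}{4}$ ($s{\left(K \right)} = - \frac{\left(-1\right) K}{4} = \frac{K}{4}$)
$a{\left(u,L \right)} = -5 + u^{2}$ ($a{\left(u,L \right)} = u^{2} - 5 = -5 + u^{2}$)
$G{\left(A \right)} = 7 A^{4}$ ($G{\left(A \right)} = 7 \left(\left(-5 + A^{2}\right) + 5\right)^{2} = 7 \left(A^{2}\right)^{2} = 7 A^{4}$)
$56 G{\left(10 \right)} s{\left(Q{\left(-2 \right)} \right)} = 56 \cdot 7 \cdot 10^{4} \frac{\left(-8\right) \left(-2\right)}{4} = 56 \cdot 7 \cdot 10000 \cdot \frac{1}{4} \cdot 16 = 56 \cdot 70000 \cdot 4 = 3920000 \cdot 4 = 15680000$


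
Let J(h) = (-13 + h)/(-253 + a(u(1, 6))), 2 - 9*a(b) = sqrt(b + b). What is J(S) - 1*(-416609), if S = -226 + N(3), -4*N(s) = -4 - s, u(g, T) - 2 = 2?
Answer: 8624853921787/20702468 - 8541*sqrt(2)/10351234 ≈ 4.1661e+5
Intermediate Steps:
u(g, T) = 4 (u(g, T) = 2 + 2 = 4)
N(s) = 1 + s/4 (N(s) = -(-4 - s)/4 = 1 + s/4)
a(b) = 2/9 - sqrt(2)*sqrt(b)/9 (a(b) = 2/9 - sqrt(b + b)/9 = 2/9 - sqrt(2)*sqrt(b)/9)
S = -897/4 (S = -226 + (1 + (1/4)*3) = -226 + (1 + 3/4) = -226 + 7/4 = -897/4 ≈ -224.25)
J(h) = (-13 + h)/(-2275/9 - 2*sqrt(2)/9) (J(h) = (-13 + h)/(-253 + (2/9 - sqrt(2)*sqrt(4)/9)) = (-13 + h)/(-253 + (2/9 - 1/9*sqrt(2)*2)) = (-13 + h)/(-253 + (2/9 - 2*sqrt(2)/9)) = (-13 + h)/(-2275/9 - 2*sqrt(2)/9))
J(S) - 1*(-416609) = (266175/5175617 - 20475/5175617*(-897/4) - 234*sqrt(2)/5175617 + (18/5175617)*(-897/4)*sqrt(2)) - 1*(-416609) = (266175/5175617 + 18366075/20702468 - 234*sqrt(2)/5175617 - 8073*sqrt(2)/10351234) + 416609 = (19430775/20702468 - 8541*sqrt(2)/10351234) + 416609 = 8624853921787/20702468 - 8541*sqrt(2)/10351234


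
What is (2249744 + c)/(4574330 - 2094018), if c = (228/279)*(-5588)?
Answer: 26100188/28833627 ≈ 0.90520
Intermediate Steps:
c = -424688/93 (c = (228*(1/279))*(-5588) = (76/93)*(-5588) = -424688/93 ≈ -4566.5)
(2249744 + c)/(4574330 - 2094018) = (2249744 - 424688/93)/(4574330 - 2094018) = (208801504/93)/2480312 = (208801504/93)*(1/2480312) = 26100188/28833627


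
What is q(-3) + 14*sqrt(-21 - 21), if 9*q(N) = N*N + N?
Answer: 2/3 + 14*I*sqrt(42) ≈ 0.66667 + 90.73*I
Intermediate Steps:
q(N) = N/9 + N**2/9 (q(N) = (N*N + N)/9 = (N**2 + N)/9 = (N + N**2)/9 = N/9 + N**2/9)
q(-3) + 14*sqrt(-21 - 21) = (1/9)*(-3)*(1 - 3) + 14*sqrt(-21 - 21) = (1/9)*(-3)*(-2) + 14*sqrt(-42) = 2/3 + 14*(I*sqrt(42)) = 2/3 + 14*I*sqrt(42)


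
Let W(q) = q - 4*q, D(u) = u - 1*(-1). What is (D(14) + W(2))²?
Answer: 81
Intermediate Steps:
D(u) = 1 + u (D(u) = u + 1 = 1 + u)
W(q) = -3*q
(D(14) + W(2))² = ((1 + 14) - 3*2)² = (15 - 6)² = 9² = 81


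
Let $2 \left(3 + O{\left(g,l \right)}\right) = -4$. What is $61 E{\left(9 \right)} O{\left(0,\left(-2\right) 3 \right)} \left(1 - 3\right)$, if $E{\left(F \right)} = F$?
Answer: $5490$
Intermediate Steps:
$O{\left(g,l \right)} = -5$ ($O{\left(g,l \right)} = -3 + \frac{1}{2} \left(-4\right) = -3 - 2 = -5$)
$61 E{\left(9 \right)} O{\left(0,\left(-2\right) 3 \right)} \left(1 - 3\right) = 61 \cdot 9 \left(- 5 \left(1 - 3\right)\right) = 549 \left(\left(-5\right) \left(-2\right)\right) = 549 \cdot 10 = 5490$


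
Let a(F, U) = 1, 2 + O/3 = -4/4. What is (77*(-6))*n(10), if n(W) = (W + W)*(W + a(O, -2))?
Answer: -101640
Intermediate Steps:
O = -9 (O = -6 + 3*(-4/4) = -6 + 3*(-4*¼) = -6 + 3*(-1) = -6 - 3 = -9)
n(W) = 2*W*(1 + W) (n(W) = (W + W)*(W + 1) = (2*W)*(1 + W) = 2*W*(1 + W))
(77*(-6))*n(10) = (77*(-6))*(2*10*(1 + 10)) = -924*10*11 = -462*220 = -101640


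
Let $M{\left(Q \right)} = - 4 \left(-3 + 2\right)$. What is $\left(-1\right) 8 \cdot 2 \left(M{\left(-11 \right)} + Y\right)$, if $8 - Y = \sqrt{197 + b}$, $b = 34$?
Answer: $-192 + 16 \sqrt{231} \approx 51.179$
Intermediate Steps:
$M{\left(Q \right)} = 4$ ($M{\left(Q \right)} = \left(-4\right) \left(-1\right) = 4$)
$Y = 8 - \sqrt{231}$ ($Y = 8 - \sqrt{197 + 34} = 8 - \sqrt{231} \approx -7.1987$)
$\left(-1\right) 8 \cdot 2 \left(M{\left(-11 \right)} + Y\right) = \left(-1\right) 8 \cdot 2 \left(4 + \left(8 - \sqrt{231}\right)\right) = \left(-8\right) 2 \left(12 - \sqrt{231}\right) = - 16 \left(12 - \sqrt{231}\right) = -192 + 16 \sqrt{231}$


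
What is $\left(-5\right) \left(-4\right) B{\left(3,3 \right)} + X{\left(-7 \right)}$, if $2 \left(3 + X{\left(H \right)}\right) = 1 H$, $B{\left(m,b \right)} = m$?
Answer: $\frac{107}{2} \approx 53.5$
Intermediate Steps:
$X{\left(H \right)} = -3 + \frac{H}{2}$ ($X{\left(H \right)} = -3 + \frac{1 H}{2} = -3 + \frac{H}{2}$)
$\left(-5\right) \left(-4\right) B{\left(3,3 \right)} + X{\left(-7 \right)} = \left(-5\right) \left(-4\right) 3 + \left(-3 + \frac{1}{2} \left(-7\right)\right) = 20 \cdot 3 - \frac{13}{2} = 60 - \frac{13}{2} = \frac{107}{2}$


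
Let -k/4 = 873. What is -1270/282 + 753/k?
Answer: -86059/18236 ≈ -4.7192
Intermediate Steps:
k = -3492 (k = -4*873 = -3492)
-1270/282 + 753/k = -1270/282 + 753/(-3492) = -1270*1/282 + 753*(-1/3492) = -635/141 - 251/1164 = -86059/18236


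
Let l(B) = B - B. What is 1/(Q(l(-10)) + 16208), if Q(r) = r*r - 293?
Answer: 1/15915 ≈ 6.2834e-5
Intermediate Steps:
l(B) = 0
Q(r) = -293 + r**2 (Q(r) = r**2 - 293 = -293 + r**2)
1/(Q(l(-10)) + 16208) = 1/((-293 + 0**2) + 16208) = 1/((-293 + 0) + 16208) = 1/(-293 + 16208) = 1/15915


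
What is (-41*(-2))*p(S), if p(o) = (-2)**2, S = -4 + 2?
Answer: 328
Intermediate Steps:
S = -2
p(o) = 4
(-41*(-2))*p(S) = -41*(-2)*4 = 82*4 = 328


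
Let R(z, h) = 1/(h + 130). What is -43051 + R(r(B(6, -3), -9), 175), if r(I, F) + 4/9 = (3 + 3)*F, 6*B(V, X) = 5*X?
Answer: -13130554/305 ≈ -43051.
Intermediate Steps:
B(V, X) = 5*X/6 (B(V, X) = (5*X)/6 = 5*X/6)
r(I, F) = -4/9 + 6*F (r(I, F) = -4/9 + (3 + 3)*F = -4/9 + 6*F)
R(z, h) = 1/(130 + h)
-43051 + R(r(B(6, -3), -9), 175) = -43051 + 1/(130 + 175) = -43051 + 1/305 = -13130554/305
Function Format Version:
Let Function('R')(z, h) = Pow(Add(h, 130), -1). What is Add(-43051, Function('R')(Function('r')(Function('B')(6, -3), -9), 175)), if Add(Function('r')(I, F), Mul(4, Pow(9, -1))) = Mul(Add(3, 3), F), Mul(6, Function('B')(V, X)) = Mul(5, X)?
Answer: Rational(-13130554, 305) ≈ -43051.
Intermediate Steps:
Function('B')(V, X) = Mul(Rational(5, 6), X) (Function('B')(V, X) = Mul(Rational(1, 6), Mul(5, X)) = Mul(Rational(5, 6), X))
Function('r')(I, F) = Add(Rational(-4, 9), Mul(6, F)) (Function('r')(I, F) = Add(Rational(-4, 9), Mul(Add(3, 3), F)) = Add(Rational(-4, 9), Mul(6, F)))
Function('R')(z, h) = Pow(Add(130, h), -1)
Add(-43051, Function('R')(Function('r')(Function('B')(6, -3), -9), 175)) = Add(-43051, Pow(Add(130, 175), -1)) = Add(-43051, Pow(305, -1)) = Add(-43051, Rational(1, 305)) = Rational(-13130554, 305)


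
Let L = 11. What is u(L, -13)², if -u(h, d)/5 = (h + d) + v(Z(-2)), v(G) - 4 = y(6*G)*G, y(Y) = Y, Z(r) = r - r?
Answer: 100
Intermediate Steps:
Z(r) = 0
v(G) = 4 + 6*G² (v(G) = 4 + (6*G)*G = 4 + 6*G²)
u(h, d) = -20 - 5*d - 5*h (u(h, d) = -5*((h + d) + (4 + 6*0²)) = -5*((d + h) + (4 + 6*0)) = -5*((d + h) + (4 + 0)) = -5*((d + h) + 4) = -5*(4 + d + h) = -20 - 5*d - 5*h)
u(L, -13)² = (-20 - 5*(-13) - 5*11)² = (-20 + 65 - 55)² = (-10)² = 100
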